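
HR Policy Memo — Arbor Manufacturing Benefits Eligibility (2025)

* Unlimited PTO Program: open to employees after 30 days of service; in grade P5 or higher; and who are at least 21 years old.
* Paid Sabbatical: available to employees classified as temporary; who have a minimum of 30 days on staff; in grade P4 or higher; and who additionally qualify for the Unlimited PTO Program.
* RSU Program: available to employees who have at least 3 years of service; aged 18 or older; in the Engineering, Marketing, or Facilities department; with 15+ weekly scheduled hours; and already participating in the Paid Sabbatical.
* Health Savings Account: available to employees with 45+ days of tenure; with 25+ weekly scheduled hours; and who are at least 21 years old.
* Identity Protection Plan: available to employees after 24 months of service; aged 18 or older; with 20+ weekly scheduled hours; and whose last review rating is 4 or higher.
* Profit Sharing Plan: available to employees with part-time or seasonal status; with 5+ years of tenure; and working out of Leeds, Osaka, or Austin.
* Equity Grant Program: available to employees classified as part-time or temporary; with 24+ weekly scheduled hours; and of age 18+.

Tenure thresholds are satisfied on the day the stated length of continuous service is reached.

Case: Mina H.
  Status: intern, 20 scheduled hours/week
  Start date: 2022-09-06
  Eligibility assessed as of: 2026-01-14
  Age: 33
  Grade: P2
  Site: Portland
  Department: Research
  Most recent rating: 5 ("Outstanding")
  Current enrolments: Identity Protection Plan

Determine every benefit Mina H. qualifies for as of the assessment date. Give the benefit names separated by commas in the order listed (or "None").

Identity Protection Plan

Service from 2022-09-06 to 2026-01-14: 1226 days.
Unlimited PTO Program — service 1226 days ≥ 30 days ✓; grade P2 < P5 ✗ → not eligible.
Paid Sabbatical — status intern ✗ (requires temporary) → not eligible.
RSU Program — service 1226 days ≥ 3 years (≈1095 days) ✓; age 33 ≥ 18 ✓; dept Research ✗ → not eligible.
Health Savings Account — service 1226 days ≥ 45 days ✓; 20 hrs/wk < 25 ✗ → not eligible.
Identity Protection Plan — service 1226 days ≥ 24 months (≈720 days) ✓; age 33 ≥ 18 ✓; 20 hrs/wk ≥ 20 ✓; rating 5 ≥ 4 ✓ → eligible.
Profit Sharing Plan — status intern ✗ (requires part-time or seasonal) → not eligible.
Equity Grant Program — status intern ✗ (requires part-time or temporary) → not eligible.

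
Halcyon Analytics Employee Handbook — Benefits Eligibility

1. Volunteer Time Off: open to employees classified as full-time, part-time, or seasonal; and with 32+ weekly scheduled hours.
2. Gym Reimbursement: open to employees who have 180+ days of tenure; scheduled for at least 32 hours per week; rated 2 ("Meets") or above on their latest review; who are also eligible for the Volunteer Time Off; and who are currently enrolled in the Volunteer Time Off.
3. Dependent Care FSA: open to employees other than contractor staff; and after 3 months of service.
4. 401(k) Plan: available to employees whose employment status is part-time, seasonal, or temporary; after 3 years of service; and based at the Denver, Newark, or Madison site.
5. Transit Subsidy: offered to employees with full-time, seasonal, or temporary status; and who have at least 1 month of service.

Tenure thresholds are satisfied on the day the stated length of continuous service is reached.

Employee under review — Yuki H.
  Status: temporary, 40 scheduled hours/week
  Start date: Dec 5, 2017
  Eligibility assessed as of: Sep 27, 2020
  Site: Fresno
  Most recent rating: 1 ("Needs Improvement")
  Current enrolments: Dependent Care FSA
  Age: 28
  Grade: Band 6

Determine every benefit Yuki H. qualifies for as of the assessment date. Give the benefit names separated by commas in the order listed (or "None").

Service from Dec 5, 2017 to Sep 27, 2020: 1027 days.
Volunteer Time Off — status temporary ✗ (requires full-time, part-time, or seasonal) → not eligible.
Gym Reimbursement — service 1027 days ≥ 180 days ✓; 40 hrs/wk ≥ 32 ✓; rating 1 < 2 ✗ → not eligible.
Dependent Care FSA — status temporary ✓ (not excluded); service 1027 days ≥ 3 months (≈90 days) ✓ → eligible.
401(k) Plan — status temporary ✓; service 1027 days < 3 years (≈1095 days) ✗ → not eligible.
Transit Subsidy — status temporary ✓; service 1027 days ≥ 1 month (≈30 days) ✓ → eligible.

Dependent Care FSA, Transit Subsidy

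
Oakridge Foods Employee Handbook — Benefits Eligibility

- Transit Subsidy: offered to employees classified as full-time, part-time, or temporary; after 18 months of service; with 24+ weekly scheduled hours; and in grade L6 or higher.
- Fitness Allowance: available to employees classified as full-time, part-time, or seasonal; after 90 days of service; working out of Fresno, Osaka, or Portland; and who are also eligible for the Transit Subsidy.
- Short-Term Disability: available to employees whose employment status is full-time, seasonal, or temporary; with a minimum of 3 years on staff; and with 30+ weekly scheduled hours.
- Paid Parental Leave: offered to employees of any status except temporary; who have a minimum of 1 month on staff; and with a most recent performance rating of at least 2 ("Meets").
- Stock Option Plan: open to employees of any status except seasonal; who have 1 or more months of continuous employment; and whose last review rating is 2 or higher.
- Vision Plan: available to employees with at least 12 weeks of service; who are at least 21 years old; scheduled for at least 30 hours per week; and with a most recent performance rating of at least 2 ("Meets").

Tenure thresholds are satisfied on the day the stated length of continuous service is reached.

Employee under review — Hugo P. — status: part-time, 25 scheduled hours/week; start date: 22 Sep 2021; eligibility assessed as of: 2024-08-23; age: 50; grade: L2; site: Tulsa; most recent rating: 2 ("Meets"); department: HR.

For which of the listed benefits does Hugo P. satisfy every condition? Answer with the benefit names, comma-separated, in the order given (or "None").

Paid Parental Leave, Stock Option Plan

Service from 22 Sep 2021 to 2024-08-23: 1066 days.
Transit Subsidy — status part-time ✓; service 1066 days ≥ 18 months (≈540 days) ✓; 25 hrs/wk ≥ 24 ✓; grade L2 < L6 ✗ → not eligible.
Fitness Allowance — status part-time ✓; service 1066 days ≥ 90 days ✓; site Tulsa ✗ (not Fresno, Osaka, or Portland) → not eligible.
Short-Term Disability — status part-time ✗ (requires full-time, seasonal, or temporary) → not eligible.
Paid Parental Leave — status part-time ✓ (not excluded); service 1066 days ≥ 1 month (≈30 days) ✓; rating 2 ≥ 2 ✓ → eligible.
Stock Option Plan — status part-time ✓ (not excluded); service 1066 days ≥ 1 month (≈30 days) ✓; rating 2 ≥ 2 ✓ → eligible.
Vision Plan — service 1066 days ≥ 12 weeks (≈84 days) ✓; age 50 ≥ 21 ✓; 25 hrs/wk < 30 ✗ → not eligible.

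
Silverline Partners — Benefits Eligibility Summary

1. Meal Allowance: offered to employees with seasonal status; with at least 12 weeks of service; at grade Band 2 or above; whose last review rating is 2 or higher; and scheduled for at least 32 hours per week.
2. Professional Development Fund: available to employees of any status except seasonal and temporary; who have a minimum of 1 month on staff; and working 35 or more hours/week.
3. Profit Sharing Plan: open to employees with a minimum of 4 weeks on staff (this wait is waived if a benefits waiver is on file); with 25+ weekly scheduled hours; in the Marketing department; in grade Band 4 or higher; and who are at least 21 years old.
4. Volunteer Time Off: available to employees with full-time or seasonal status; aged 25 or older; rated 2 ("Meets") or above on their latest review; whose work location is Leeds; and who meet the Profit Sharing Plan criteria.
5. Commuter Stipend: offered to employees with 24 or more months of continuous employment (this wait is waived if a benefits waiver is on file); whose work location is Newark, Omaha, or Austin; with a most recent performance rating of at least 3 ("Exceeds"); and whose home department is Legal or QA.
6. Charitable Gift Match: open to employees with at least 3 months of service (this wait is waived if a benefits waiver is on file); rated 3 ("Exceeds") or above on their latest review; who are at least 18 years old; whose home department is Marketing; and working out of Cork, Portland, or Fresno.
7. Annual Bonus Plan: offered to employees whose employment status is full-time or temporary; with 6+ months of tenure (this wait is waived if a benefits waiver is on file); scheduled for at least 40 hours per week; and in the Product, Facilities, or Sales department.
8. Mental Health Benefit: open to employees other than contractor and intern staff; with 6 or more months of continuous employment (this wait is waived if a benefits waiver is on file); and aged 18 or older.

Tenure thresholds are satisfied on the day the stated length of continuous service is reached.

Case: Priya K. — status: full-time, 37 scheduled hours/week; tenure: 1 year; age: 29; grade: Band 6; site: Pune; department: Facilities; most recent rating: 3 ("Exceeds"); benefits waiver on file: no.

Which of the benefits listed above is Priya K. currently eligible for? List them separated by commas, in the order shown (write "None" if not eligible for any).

Meal Allowance — status full-time ✗ (requires seasonal) → not eligible.
Professional Development Fund — status full-time ✓ (not excluded); service 1 year ≥ 1 month (≈30 days) ✓; 37 hrs/wk ≥ 35 ✓ → eligible.
Profit Sharing Plan — no waiver, service 1 year ≥ 4 weeks (≈28 days) ✓; 37 hrs/wk ≥ 25 ✓; dept Facilities ✗ → not eligible.
Volunteer Time Off — status full-time ✓; age 29 ≥ 25 ✓; rating 3 ≥ 2 ✓; site Pune ✗ (not Leeds) → not eligible.
Commuter Stipend — no waiver, service 1 year < 24 months (≈720 days) ✗ → not eligible.
Charitable Gift Match — no waiver, service 1 year ≥ 3 months (≈90 days) ✓; rating 3 ≥ 3 ✓; age 29 ≥ 18 ✓; dept Facilities ✗ → not eligible.
Annual Bonus Plan — status full-time ✓; no waiver, service 1 year ≥ 6 months (≈180 days) ✓; 37 hrs/wk < 40 ✗ → not eligible.
Mental Health Benefit — status full-time ✓ (not excluded); no waiver, service 1 year ≥ 6 months (≈180 days) ✓; age 29 ≥ 18 ✓ → eligible.

Professional Development Fund, Mental Health Benefit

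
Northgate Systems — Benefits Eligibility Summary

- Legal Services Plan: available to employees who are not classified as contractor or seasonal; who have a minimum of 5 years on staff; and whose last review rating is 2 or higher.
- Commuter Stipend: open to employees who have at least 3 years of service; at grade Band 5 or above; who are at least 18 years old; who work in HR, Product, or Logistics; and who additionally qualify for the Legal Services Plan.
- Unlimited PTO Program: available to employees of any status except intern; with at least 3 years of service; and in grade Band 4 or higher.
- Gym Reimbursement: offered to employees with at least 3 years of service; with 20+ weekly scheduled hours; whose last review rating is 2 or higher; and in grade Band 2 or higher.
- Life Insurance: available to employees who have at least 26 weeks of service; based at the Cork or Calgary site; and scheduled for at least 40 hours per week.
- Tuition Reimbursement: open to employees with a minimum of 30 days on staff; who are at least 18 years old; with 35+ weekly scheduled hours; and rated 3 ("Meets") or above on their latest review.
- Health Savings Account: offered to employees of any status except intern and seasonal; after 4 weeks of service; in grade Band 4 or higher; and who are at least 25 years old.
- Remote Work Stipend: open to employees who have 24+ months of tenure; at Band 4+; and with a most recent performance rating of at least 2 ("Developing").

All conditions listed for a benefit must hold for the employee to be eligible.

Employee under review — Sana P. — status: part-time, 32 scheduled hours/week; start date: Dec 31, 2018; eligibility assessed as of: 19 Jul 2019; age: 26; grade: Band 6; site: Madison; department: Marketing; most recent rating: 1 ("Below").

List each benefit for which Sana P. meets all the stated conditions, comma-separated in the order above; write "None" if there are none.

Health Savings Account

Service from Dec 31, 2018 to 19 Jul 2019: 200 days.
Legal Services Plan — status part-time ✓ (not excluded); service 200 days < 5 years (≈1825 days) ✗ → not eligible.
Commuter Stipend — service 200 days < 3 years (≈1095 days) ✗ → not eligible.
Unlimited PTO Program — status part-time ✓ (not excluded); service 200 days < 3 years (≈1095 days) ✗ → not eligible.
Gym Reimbursement — service 200 days < 3 years (≈1095 days) ✗ → not eligible.
Life Insurance — service 200 days ≥ 26 weeks (≈182 days) ✓; site Madison ✗ (not Cork or Calgary) → not eligible.
Tuition Reimbursement — service 200 days ≥ 30 days ✓; age 26 ≥ 18 ✓; 32 hrs/wk < 35 ✗ → not eligible.
Health Savings Account — status part-time ✓ (not excluded); service 200 days ≥ 4 weeks (≈28 days) ✓; grade Band 6 ≥ Band 4 ✓; age 26 ≥ 25 ✓ → eligible.
Remote Work Stipend — service 200 days < 24 months (≈720 days) ✗ → not eligible.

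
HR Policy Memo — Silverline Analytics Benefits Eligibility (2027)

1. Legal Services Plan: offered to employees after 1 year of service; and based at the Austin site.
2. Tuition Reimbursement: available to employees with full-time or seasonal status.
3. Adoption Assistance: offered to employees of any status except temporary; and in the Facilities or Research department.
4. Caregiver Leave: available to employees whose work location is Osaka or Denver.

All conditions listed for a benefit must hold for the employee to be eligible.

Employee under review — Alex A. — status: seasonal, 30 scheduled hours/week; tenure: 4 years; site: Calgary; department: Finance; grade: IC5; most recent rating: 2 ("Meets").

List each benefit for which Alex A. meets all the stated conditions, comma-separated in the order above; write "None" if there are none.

Tuition Reimbursement

Legal Services Plan — service 4 years ≥ 1 year ✓; site Calgary ✗ (not Austin) → not eligible.
Tuition Reimbursement — status seasonal ✓ → eligible.
Adoption Assistance — status seasonal ✓ (not excluded); dept Finance ✗ → not eligible.
Caregiver Leave — site Calgary ✗ (not Osaka or Denver) → not eligible.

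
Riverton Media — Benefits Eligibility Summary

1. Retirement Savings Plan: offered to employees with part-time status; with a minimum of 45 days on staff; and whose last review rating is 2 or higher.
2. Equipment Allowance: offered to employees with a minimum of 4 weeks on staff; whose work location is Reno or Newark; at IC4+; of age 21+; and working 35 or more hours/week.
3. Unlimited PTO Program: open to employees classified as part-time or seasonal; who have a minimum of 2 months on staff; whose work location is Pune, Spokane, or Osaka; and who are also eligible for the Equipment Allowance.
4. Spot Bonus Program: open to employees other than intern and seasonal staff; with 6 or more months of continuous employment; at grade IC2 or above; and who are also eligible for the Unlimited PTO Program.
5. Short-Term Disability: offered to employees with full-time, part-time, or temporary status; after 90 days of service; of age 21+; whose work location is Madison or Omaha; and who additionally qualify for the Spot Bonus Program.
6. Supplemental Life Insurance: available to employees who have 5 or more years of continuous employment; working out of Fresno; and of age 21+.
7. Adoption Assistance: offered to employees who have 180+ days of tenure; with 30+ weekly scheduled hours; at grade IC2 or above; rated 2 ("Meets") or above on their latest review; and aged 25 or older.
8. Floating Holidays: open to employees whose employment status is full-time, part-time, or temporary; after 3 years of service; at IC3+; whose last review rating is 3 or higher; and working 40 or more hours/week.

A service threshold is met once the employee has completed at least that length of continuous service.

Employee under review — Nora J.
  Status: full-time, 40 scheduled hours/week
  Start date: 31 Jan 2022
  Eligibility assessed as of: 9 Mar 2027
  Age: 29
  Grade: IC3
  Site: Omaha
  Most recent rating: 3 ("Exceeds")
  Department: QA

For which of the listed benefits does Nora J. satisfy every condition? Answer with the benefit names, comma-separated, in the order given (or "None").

Adoption Assistance, Floating Holidays

Service from 31 Jan 2022 to 9 Mar 2027: 1863 days.
Retirement Savings Plan — status full-time ✗ (requires part-time) → not eligible.
Equipment Allowance — service 1863 days ≥ 4 weeks (≈28 days) ✓; site Omaha ✗ (not Reno or Newark) → not eligible.
Unlimited PTO Program — status full-time ✗ (requires part-time or seasonal) → not eligible.
Spot Bonus Program — status full-time ✓ (not excluded); service 1863 days ≥ 6 months (≈180 days) ✓; grade IC3 ≥ IC2 ✓; not eligible for Unlimited PTO Program ✗ → not eligible.
Short-Term Disability — status full-time ✓; service 1863 days ≥ 90 days ✓; age 29 ≥ 21 ✓; site Omaha ✓; not eligible for Spot Bonus Program ✗ → not eligible.
Supplemental Life Insurance — service 1863 days ≥ 5 years (≈1825 days) ✓; site Omaha ✗ (not Fresno) → not eligible.
Adoption Assistance — service 1863 days ≥ 180 days ✓; 40 hrs/wk ≥ 30 ✓; grade IC3 ≥ IC2 ✓; rating 3 ≥ 2 ✓; age 29 ≥ 25 ✓ → eligible.
Floating Holidays — status full-time ✓; service 1863 days ≥ 3 years (≈1095 days) ✓; grade IC3 ≥ IC3 ✓; rating 3 ≥ 3 ✓; 40 hrs/wk ≥ 40 ✓ → eligible.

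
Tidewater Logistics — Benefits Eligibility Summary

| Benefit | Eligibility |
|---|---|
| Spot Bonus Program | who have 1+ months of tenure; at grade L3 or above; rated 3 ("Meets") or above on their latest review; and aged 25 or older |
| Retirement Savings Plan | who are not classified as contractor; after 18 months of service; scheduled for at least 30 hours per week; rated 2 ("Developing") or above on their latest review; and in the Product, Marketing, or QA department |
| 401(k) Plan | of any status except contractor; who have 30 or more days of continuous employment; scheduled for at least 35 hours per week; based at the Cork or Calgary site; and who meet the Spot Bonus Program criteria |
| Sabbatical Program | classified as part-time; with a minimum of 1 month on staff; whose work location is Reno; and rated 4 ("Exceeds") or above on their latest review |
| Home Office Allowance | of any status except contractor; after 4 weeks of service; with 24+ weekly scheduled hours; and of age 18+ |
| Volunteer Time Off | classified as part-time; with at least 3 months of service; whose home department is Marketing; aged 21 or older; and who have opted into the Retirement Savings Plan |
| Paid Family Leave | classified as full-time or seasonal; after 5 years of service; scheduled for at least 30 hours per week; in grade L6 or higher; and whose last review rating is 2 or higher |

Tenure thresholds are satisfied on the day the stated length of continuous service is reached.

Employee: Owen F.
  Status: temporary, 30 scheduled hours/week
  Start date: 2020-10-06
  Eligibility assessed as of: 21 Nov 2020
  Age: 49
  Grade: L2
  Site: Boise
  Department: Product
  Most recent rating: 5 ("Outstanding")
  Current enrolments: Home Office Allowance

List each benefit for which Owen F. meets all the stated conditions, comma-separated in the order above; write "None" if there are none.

Home Office Allowance

Service from 2020-10-06 to 21 Nov 2020: 46 days.
Spot Bonus Program — service 46 days ≥ 1 month (≈30 days) ✓; grade L2 < L3 ✗ → not eligible.
Retirement Savings Plan — status temporary ✓ (not excluded); service 46 days < 18 months (≈540 days) ✗ → not eligible.
401(k) Plan — status temporary ✓ (not excluded); service 46 days ≥ 30 days ✓; 30 hrs/wk < 35 ✗ → not eligible.
Sabbatical Program — status temporary ✗ (requires part-time) → not eligible.
Home Office Allowance — status temporary ✓ (not excluded); service 46 days ≥ 4 weeks (≈28 days) ✓; 30 hrs/wk ≥ 24 ✓; age 49 ≥ 18 ✓ → eligible.
Volunteer Time Off — status temporary ✗ (requires part-time) → not eligible.
Paid Family Leave — status temporary ✗ (requires full-time or seasonal) → not eligible.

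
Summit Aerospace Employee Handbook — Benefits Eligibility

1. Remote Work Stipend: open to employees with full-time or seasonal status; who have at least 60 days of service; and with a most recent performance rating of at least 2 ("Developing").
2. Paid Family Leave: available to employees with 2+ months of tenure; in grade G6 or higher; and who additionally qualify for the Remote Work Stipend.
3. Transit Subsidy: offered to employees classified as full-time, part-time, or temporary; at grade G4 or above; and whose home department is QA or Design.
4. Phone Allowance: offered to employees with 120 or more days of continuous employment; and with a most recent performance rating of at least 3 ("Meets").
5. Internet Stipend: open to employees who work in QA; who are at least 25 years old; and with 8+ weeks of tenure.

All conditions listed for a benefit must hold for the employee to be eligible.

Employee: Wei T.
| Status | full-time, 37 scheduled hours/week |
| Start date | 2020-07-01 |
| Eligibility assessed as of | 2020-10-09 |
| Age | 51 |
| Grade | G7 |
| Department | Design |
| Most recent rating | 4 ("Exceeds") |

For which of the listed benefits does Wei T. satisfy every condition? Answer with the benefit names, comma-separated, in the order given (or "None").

Remote Work Stipend, Paid Family Leave, Transit Subsidy

Service from 2020-07-01 to 2020-10-09: 100 days.
Remote Work Stipend — status full-time ✓; service 100 days ≥ 60 days ✓; rating 4 ≥ 2 ✓ → eligible.
Paid Family Leave — service 100 days ≥ 2 months (≈60 days) ✓; grade G7 ≥ G6 ✓; eligible for Remote Work Stipend ✓ → eligible.
Transit Subsidy — status full-time ✓; grade G7 ≥ G4 ✓; dept Design ✓ → eligible.
Phone Allowance — service 100 days < 120 days ✗ → not eligible.
Internet Stipend — dept Design ✗ → not eligible.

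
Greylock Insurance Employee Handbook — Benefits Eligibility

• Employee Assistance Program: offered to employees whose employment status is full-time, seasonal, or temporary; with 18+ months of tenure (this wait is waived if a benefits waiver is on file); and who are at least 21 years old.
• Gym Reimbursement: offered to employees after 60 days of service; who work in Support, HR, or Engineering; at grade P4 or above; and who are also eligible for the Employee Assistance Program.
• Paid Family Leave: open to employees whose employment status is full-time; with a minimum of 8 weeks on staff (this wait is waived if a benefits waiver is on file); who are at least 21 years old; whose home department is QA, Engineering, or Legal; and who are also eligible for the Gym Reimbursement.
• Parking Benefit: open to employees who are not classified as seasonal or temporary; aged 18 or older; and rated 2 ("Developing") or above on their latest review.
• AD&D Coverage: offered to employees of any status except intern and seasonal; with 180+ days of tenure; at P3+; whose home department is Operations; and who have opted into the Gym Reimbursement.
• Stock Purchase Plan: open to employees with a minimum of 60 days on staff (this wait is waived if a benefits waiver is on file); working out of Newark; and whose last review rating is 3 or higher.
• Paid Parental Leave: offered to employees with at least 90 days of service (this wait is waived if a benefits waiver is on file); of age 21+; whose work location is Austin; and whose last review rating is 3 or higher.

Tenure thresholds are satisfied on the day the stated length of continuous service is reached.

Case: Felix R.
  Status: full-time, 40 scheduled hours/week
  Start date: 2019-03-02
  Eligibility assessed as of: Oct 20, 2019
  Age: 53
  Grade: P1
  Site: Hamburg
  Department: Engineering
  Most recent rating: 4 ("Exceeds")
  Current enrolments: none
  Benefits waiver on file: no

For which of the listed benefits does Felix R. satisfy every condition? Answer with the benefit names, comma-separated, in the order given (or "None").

Parking Benefit

Service from 2019-03-02 to Oct 20, 2019: 232 days.
Employee Assistance Program — status full-time ✓; no waiver, service 232 days < 18 months (≈540 days) ✗ → not eligible.
Gym Reimbursement — service 232 days ≥ 60 days ✓; dept Engineering ✓; grade P1 < P4 ✗ → not eligible.
Paid Family Leave — status full-time ✓; no waiver, service 232 days ≥ 8 weeks (≈56 days) ✓; age 53 ≥ 21 ✓; dept Engineering ✓; not eligible for Gym Reimbursement ✗ → not eligible.
Parking Benefit — status full-time ✓ (not excluded); age 53 ≥ 18 ✓; rating 4 ≥ 2 ✓ → eligible.
AD&D Coverage — status full-time ✓ (not excluded); service 232 days ≥ 180 days ✓; grade P1 < P3 ✗ → not eligible.
Stock Purchase Plan — no waiver, service 232 days ≥ 60 days ✓; site Hamburg ✗ (not Newark) → not eligible.
Paid Parental Leave — no waiver, service 232 days ≥ 90 days ✓; age 53 ≥ 21 ✓; site Hamburg ✗ (not Austin) → not eligible.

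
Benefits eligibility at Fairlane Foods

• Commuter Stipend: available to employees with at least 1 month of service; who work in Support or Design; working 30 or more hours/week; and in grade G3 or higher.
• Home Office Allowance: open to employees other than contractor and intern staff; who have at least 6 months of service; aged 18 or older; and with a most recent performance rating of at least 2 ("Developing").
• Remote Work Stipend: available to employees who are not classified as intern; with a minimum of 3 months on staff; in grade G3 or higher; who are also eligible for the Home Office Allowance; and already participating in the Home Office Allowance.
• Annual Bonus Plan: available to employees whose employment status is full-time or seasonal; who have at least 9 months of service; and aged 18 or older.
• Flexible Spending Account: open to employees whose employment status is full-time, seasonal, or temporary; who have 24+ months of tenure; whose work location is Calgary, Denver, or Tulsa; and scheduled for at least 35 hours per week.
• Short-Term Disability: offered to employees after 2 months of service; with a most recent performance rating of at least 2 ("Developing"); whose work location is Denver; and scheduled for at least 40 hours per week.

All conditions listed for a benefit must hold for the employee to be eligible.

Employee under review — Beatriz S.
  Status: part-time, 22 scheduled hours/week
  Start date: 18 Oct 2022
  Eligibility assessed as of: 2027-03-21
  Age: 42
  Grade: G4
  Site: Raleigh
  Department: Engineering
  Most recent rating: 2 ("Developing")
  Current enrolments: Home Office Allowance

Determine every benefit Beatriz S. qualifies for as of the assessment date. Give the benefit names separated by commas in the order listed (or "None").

Home Office Allowance, Remote Work Stipend

Service from 18 Oct 2022 to 2027-03-21: 1615 days.
Commuter Stipend — service 1615 days ≥ 1 month (≈30 days) ✓; dept Engineering ✗ → not eligible.
Home Office Allowance — status part-time ✓ (not excluded); service 1615 days ≥ 6 months (≈180 days) ✓; age 42 ≥ 18 ✓; rating 2 ≥ 2 ✓ → eligible.
Remote Work Stipend — status part-time ✓ (not excluded); service 1615 days ≥ 3 months (≈90 days) ✓; grade G4 ≥ G3 ✓; eligible for Home Office Allowance ✓; enrolled in Home Office Allowance ✓ → eligible.
Annual Bonus Plan — status part-time ✗ (requires full-time or seasonal) → not eligible.
Flexible Spending Account — status part-time ✗ (requires full-time, seasonal, or temporary) → not eligible.
Short-Term Disability — service 1615 days ≥ 2 months (≈60 days) ✓; rating 2 ≥ 2 ✓; site Raleigh ✗ (not Denver) → not eligible.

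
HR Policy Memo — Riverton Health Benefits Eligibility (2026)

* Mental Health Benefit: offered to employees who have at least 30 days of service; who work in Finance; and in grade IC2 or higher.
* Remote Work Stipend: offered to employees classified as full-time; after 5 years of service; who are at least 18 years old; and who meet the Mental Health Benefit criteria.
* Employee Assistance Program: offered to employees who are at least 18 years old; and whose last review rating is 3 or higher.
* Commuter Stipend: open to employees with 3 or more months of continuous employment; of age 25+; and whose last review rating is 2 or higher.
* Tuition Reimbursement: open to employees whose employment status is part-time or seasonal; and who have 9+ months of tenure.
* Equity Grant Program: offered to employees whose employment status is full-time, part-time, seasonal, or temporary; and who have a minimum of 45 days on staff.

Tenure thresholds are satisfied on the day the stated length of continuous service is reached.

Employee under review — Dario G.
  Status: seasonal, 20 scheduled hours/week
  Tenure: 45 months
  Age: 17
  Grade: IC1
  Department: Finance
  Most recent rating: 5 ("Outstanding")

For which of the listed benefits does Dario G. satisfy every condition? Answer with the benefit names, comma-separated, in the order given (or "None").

Mental Health Benefit — service 45 months ≥ 30 days ✓; dept Finance ✓; grade IC1 < IC2 ✗ → not eligible.
Remote Work Stipend — status seasonal ✗ (requires full-time) → not eligible.
Employee Assistance Program — age 17 < 18 ✗ → not eligible.
Commuter Stipend — service 45 months ≥ 3 months ✓; age 17 < 25 ✗ → not eligible.
Tuition Reimbursement — status seasonal ✓; service 45 months ≥ 9 months ✓ → eligible.
Equity Grant Program — status seasonal ✓; service 45 months ≥ 45 days ✓ → eligible.

Tuition Reimbursement, Equity Grant Program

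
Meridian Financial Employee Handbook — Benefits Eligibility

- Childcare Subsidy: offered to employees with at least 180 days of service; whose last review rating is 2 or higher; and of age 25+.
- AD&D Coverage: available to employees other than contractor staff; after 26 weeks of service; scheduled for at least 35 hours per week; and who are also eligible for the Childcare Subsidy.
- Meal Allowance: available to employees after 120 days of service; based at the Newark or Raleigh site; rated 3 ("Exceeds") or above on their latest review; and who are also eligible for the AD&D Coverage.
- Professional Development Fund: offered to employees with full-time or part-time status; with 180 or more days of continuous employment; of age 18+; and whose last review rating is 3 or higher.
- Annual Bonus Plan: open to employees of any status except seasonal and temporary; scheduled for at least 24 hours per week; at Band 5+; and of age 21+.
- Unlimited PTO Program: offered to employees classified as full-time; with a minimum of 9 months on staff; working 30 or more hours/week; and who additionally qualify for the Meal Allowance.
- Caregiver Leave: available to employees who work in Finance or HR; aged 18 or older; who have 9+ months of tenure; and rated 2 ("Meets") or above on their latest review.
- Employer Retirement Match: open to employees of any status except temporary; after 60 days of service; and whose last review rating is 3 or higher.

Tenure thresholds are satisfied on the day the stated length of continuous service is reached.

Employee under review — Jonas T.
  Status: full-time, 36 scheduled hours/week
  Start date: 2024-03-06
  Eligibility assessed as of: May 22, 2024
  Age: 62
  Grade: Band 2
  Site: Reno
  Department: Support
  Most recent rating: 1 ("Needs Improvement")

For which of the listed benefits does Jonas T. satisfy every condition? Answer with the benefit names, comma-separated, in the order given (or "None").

None

Service from 2024-03-06 to May 22, 2024: 77 days.
Childcare Subsidy — service 77 days < 180 days ✗ → not eligible.
AD&D Coverage — status full-time ✓ (not excluded); service 77 days < 26 weeks (≈182 days) ✗ → not eligible.
Meal Allowance — service 77 days < 120 days ✗ → not eligible.
Professional Development Fund — status full-time ✓; service 77 days < 180 days ✗ → not eligible.
Annual Bonus Plan — status full-time ✓ (not excluded); 36 hrs/wk ≥ 24 ✓; grade Band 2 < Band 5 ✗ → not eligible.
Unlimited PTO Program — status full-time ✓; service 77 days < 9 months (≈270 days) ✗ → not eligible.
Caregiver Leave — dept Support ✗ → not eligible.
Employer Retirement Match — status full-time ✓ (not excluded); service 77 days ≥ 60 days ✓; rating 1 < 3 ✗ → not eligible.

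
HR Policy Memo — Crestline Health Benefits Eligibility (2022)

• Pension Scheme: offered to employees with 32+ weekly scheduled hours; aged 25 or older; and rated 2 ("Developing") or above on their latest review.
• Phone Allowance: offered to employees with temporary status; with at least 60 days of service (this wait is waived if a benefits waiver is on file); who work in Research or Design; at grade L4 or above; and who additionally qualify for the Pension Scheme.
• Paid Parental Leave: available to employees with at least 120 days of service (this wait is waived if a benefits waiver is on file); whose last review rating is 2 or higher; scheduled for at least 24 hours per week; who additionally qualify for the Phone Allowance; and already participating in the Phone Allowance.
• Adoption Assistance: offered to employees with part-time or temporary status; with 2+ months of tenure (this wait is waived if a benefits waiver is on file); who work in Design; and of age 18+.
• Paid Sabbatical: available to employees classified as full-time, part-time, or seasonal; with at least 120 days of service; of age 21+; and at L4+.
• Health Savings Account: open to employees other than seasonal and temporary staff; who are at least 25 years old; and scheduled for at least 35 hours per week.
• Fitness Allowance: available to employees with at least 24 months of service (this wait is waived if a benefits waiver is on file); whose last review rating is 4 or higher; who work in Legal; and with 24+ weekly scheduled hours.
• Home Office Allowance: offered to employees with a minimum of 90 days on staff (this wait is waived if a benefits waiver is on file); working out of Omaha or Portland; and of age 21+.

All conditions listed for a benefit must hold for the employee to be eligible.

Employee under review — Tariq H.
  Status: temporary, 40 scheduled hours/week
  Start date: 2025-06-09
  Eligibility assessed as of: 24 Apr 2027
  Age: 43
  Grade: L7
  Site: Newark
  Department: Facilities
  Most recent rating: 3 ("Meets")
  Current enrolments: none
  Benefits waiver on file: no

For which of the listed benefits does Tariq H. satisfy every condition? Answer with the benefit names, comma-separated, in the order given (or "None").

Service from 2025-06-09 to 24 Apr 2027: 684 days.
Pension Scheme — 40 hrs/wk ≥ 32 ✓; age 43 ≥ 25 ✓; rating 3 ≥ 2 ✓ → eligible.
Phone Allowance — status temporary ✓; no waiver, service 684 days ≥ 60 days ✓; dept Facilities ✗ → not eligible.
Paid Parental Leave — no waiver, service 684 days ≥ 120 days ✓; rating 3 ≥ 2 ✓; 40 hrs/wk ≥ 24 ✓; not eligible for Phone Allowance ✗ → not eligible.
Adoption Assistance — status temporary ✓; no waiver, service 684 days ≥ 2 months (≈60 days) ✓; dept Facilities ✗ → not eligible.
Paid Sabbatical — status temporary ✗ (requires full-time, part-time, or seasonal) → not eligible.
Health Savings Account — status temporary ✗ (excluded) → not eligible.
Fitness Allowance — no waiver, service 684 days < 24 months (≈720 days) ✗ → not eligible.
Home Office Allowance — no waiver, service 684 days ≥ 90 days ✓; site Newark ✗ (not Omaha or Portland) → not eligible.

Pension Scheme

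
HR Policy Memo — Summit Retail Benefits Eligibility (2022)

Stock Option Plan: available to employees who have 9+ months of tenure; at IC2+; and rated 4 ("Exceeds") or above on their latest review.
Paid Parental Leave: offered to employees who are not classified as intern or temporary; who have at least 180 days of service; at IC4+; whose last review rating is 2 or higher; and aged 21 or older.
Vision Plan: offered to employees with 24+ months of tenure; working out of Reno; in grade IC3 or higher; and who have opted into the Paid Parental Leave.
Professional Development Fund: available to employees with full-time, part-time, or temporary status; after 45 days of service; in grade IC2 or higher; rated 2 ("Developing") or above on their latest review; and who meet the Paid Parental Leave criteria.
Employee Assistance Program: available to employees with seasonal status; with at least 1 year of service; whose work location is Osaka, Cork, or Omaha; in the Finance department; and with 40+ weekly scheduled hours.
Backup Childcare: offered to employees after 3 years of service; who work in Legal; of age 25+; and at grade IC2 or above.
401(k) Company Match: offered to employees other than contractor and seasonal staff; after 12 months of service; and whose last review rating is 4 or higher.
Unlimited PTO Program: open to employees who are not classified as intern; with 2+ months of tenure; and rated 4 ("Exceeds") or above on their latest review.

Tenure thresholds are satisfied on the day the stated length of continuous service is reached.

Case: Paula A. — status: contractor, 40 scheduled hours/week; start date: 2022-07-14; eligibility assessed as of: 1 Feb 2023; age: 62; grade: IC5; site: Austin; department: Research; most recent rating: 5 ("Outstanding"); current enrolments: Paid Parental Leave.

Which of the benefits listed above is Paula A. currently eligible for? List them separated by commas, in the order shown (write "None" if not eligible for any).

Paid Parental Leave, Unlimited PTO Program

Service from 2022-07-14 to 1 Feb 2023: 202 days.
Stock Option Plan — service 202 days < 9 months (≈270 days) ✗ → not eligible.
Paid Parental Leave — status contractor ✓ (not excluded); service 202 days ≥ 180 days ✓; grade IC5 ≥ IC4 ✓; rating 5 ≥ 2 ✓; age 62 ≥ 21 ✓ → eligible.
Vision Plan — service 202 days < 24 months (≈720 days) ✗ → not eligible.
Professional Development Fund — status contractor ✗ (requires full-time, part-time, or temporary) → not eligible.
Employee Assistance Program — status contractor ✗ (requires seasonal) → not eligible.
Backup Childcare — service 202 days < 3 years (≈1095 days) ✗ → not eligible.
401(k) Company Match — status contractor ✗ (excluded) → not eligible.
Unlimited PTO Program — status contractor ✓ (not excluded); service 202 days ≥ 2 months (≈60 days) ✓; rating 5 ≥ 4 ✓ → eligible.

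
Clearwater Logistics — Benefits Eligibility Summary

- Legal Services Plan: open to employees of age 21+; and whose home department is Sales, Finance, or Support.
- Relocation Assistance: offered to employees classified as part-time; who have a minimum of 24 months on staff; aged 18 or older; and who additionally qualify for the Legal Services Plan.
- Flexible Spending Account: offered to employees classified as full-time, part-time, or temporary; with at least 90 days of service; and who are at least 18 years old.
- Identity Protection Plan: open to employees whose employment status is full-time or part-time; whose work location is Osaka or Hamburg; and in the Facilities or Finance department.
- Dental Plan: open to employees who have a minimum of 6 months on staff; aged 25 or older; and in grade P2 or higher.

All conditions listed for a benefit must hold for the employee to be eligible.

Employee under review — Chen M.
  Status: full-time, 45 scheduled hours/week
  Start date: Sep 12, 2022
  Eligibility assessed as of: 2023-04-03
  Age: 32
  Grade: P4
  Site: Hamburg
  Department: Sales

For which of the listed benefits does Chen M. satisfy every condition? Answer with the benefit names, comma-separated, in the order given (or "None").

Service from Sep 12, 2022 to 2023-04-03: 203 days.
Legal Services Plan — age 32 ≥ 21 ✓; dept Sales ✓ → eligible.
Relocation Assistance — status full-time ✗ (requires part-time) → not eligible.
Flexible Spending Account — status full-time ✓; service 203 days ≥ 90 days ✓; age 32 ≥ 18 ✓ → eligible.
Identity Protection Plan — status full-time ✓; site Hamburg ✓; dept Sales ✗ → not eligible.
Dental Plan — service 203 days ≥ 6 months (≈180 days) ✓; age 32 ≥ 25 ✓; grade P4 ≥ P2 ✓ → eligible.

Legal Services Plan, Flexible Spending Account, Dental Plan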